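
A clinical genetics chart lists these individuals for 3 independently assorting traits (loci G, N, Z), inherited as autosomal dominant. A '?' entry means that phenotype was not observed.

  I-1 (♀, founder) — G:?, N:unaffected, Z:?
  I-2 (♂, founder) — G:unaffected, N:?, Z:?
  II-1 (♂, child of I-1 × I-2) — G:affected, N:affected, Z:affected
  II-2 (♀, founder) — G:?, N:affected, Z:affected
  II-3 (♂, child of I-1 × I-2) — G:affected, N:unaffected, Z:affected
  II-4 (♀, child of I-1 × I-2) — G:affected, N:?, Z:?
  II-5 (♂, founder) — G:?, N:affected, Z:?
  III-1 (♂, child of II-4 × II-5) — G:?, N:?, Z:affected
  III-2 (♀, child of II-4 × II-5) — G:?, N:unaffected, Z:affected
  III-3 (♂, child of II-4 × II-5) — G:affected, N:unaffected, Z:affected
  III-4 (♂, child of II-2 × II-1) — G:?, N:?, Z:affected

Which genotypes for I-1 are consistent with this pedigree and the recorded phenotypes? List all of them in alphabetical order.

G/I-1 ? ·: Gg|GG
G/I-2 un ·: gg
G/II-1 aff I-1×I-2: Gg
G/II-2 ? ·: gg|Gg|GG
G/II-3 aff I-1×I-2: Gg
G/II-4 aff I-1×I-2: Gg
G/II-5 ? ·: gg|Gg|GG
G/III-1 ? II-4×II-5: gg|Gg|GG
G/III-2 ? II-4×II-5: gg|Gg|GG
G/III-3 aff II-4×II-5: Gg|GG
G/III-4 ? II-2×II-1: gg|Gg|GG
⇒ G over [I-1,I-2,II-1,II-2,II-3,II-4,II-5,III-1,III-2,III-3,III-4]: 420 consistent
N/I-1 un ·: nn
N/I-2 ? ·: Nn
N/II-1 aff I-1×I-2: Nn
N/II-2 aff ·: Nn|NN
N/II-3 un I-1×I-2: nn
N/II-4 ? I-1×I-2: nn|Nn
N/II-5 aff ·: Nn
N/III-1 ? II-4×II-5: nn|Nn|NN
N/III-2 un II-4×II-5: nn
N/III-3 un II-4×II-5: nn
N/III-4 ? II-2×II-1: nn|Nn|NN
⇒ N over [I-1,I-2,II-1,II-2,II-3,II-4,II-5,III-1,III-2,III-3,III-4]: 25 consistent
Z/I-1 ? ·: zz|Zz|ZZ
Z/I-2 ? ·: zz|Zz|ZZ
Z/II-1 aff I-1×I-2: Zz|ZZ
Z/II-2 aff ·: Zz|ZZ
Z/II-3 aff I-1×I-2: Zz|ZZ
Z/II-4 ? I-1×I-2: zz|Zz|ZZ
Z/II-5 ? ·: zz|Zz|ZZ
Z/III-1 aff II-4×II-5: Zz|ZZ
Z/III-2 aff II-4×II-5: Zz|ZZ
Z/III-3 aff II-4×II-5: Zz|ZZ
Z/III-4 aff II-2×II-1: Zz|ZZ
⇒ Z over [I-1,I-2,II-1,II-2,II-3,II-4,II-5,III-1,III-2,III-3,III-4]: 1480 consistent

I-1 ∈ {GG nn ZZ, GG nn Zz, GG nn zz, Gg nn ZZ, Gg nn Zz, Gg nn zz}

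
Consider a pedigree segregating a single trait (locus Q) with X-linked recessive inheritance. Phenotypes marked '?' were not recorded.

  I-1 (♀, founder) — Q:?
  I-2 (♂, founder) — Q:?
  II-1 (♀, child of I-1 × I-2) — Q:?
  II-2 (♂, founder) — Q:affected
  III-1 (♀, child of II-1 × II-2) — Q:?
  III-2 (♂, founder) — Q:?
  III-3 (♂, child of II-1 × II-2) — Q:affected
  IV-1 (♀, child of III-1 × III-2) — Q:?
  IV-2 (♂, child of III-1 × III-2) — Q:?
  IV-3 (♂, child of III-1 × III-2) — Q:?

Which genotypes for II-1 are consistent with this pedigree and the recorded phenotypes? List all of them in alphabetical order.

Q/I-1 ? ·: X^QX^Q|X^QX^q|X^qX^q
Q/I-2 ? ·: X^QY|X^qY
Q/II-1 ? I-1×I-2: X^QX^q|X^qX^q
Q/II-2 aff ·: X^qY
Q/III-1 ? II-1×II-2: X^QX^q|X^qX^q
Q/III-2 ? ·: X^QY|X^qY
Q/III-3 aff II-1×II-2: X^qY
Q/IV-1 ? III-1×III-2: X^QX^Q|X^QX^q|X^qX^q
Q/IV-2 ? III-1×III-2: X^QY|X^qY
Q/IV-3 ? III-1×III-2: X^QY|X^qY
⇒ Q over [I-1,I-2,II-1,II-2,III-1,III-2,III-3,IV-1,IV-2,IV-3]: 76 consistent

II-1 ∈ {X^QX^q, X^qX^q}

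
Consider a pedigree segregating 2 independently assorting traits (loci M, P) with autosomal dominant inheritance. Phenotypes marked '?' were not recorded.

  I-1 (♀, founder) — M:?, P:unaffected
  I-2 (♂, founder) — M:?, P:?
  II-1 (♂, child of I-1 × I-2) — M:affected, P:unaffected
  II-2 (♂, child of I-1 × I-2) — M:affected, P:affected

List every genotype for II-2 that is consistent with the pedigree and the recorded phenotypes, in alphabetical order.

II-2 ∈ {MM Pp, Mm Pp}

M/I-1 ? ·: mm|Mm|MM
M/I-2 ? ·: mm|Mm|MM
M/II-1 aff I-1×I-2: Mm|MM
M/II-2 aff I-1×I-2: Mm|MM
⇒ M over [I-1,I-2,II-1,II-2]: 17 consistent
P/I-1 un ·: pp
P/I-2 ? ·: Pp
P/II-1 un I-1×I-2: pp
P/II-2 aff I-1×I-2: Pp
⇒ P over [I-1,I-2,II-1,II-2]: 1 consistent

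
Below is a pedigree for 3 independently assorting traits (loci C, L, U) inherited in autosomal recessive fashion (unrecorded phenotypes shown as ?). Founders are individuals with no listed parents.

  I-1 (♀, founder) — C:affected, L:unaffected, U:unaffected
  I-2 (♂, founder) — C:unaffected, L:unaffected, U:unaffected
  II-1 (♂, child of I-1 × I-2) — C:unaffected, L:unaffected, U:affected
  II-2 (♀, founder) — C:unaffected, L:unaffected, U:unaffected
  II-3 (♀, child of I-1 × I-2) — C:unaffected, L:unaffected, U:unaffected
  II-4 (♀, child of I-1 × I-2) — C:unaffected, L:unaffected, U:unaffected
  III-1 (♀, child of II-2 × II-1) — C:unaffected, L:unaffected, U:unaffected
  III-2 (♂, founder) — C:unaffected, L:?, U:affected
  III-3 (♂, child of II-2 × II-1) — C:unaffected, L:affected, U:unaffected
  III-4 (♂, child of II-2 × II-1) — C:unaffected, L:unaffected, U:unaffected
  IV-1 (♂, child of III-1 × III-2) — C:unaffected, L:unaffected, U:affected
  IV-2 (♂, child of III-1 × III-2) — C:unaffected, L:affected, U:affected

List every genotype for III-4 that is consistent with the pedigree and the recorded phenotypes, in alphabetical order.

III-4 ∈ {CC LL Uu, CC Ll Uu, Cc LL Uu, Cc Ll Uu}

C/I-1 aff ·: cc
C/I-2 un ·: CC|Cc
C/II-1 un I-1×I-2: Cc
C/II-2 un ·: CC|Cc
C/II-3 un I-1×I-2: Cc
C/II-4 un I-1×I-2: Cc
C/III-1 un II-2×II-1: CC|Cc
C/III-2 un ·: CC|Cc
C/III-3 un II-2×II-1: CC|Cc
C/III-4 un II-2×II-1: CC|Cc
C/IV-1 un III-1×III-2: CC|Cc
C/IV-2 un III-1×III-2: CC|Cc
⇒ C over [I-1,I-2,II-1,II-2,II-3,II-4,III-1,III-2,III-3,III-4,IV-1,IV-2]: 208 consistent
L/I-1 un ·: LL|Ll
L/I-2 un ·: LL|Ll
L/II-1 un I-1×I-2: Ll
L/II-2 un ·: Ll
L/II-3 un I-1×I-2: LL|Ll
L/II-4 un I-1×I-2: LL|Ll
L/III-1 un II-2×II-1: Ll
L/III-2 ? ·: Ll|ll
L/III-3 aff II-2×II-1: ll
L/III-4 un II-2×II-1: LL|Ll
L/IV-1 un III-1×III-2: LL|Ll
L/IV-2 aff III-1×III-2: ll
⇒ L over [I-1,I-2,II-1,II-2,II-3,II-4,III-1,III-2,III-3,III-4,IV-1,IV-2]: 72 consistent
U/I-1 un ·: Uu
U/I-2 un ·: Uu
U/II-1 aff I-1×I-2: uu
U/II-2 un ·: UU|Uu
U/II-3 un I-1×I-2: UU|Uu
U/II-4 un I-1×I-2: UU|Uu
U/III-1 un II-2×II-1: Uu
U/III-2 aff ·: uu
U/III-3 un II-2×II-1: Uu
U/III-4 un II-2×II-1: Uu
U/IV-1 aff III-1×III-2: uu
U/IV-2 aff III-1×III-2: uu
⇒ U over [I-1,I-2,II-1,II-2,II-3,II-4,III-1,III-2,III-3,III-4,IV-1,IV-2]: 8 consistent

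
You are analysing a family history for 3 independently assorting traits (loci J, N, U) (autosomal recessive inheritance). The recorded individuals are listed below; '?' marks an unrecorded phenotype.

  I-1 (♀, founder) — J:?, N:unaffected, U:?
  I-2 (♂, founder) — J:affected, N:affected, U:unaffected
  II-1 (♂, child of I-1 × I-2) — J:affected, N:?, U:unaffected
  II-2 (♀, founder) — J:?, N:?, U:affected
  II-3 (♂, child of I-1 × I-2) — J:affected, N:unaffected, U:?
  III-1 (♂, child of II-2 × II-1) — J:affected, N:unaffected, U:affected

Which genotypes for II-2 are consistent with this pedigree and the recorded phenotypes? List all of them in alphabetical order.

II-2 ∈ {Jj NN uu, Jj Nn uu, Jj nn uu, jj NN uu, jj Nn uu, jj nn uu}

J/I-1 ? ·: Jj|jj
J/I-2 aff ·: jj
J/II-1 aff I-1×I-2: jj
J/II-2 ? ·: Jj|jj
J/II-3 aff I-1×I-2: jj
J/III-1 aff II-2×II-1: jj
⇒ J over [I-1,I-2,II-1,II-2,II-3,III-1]: 4 consistent
N/I-1 un ·: NN|Nn
N/I-2 aff ·: nn
N/II-1 ? I-1×I-2: Nn|nn
N/II-2 ? ·: NN|Nn|nn
N/II-3 un I-1×I-2: Nn
N/III-1 un II-2×II-1: NN|Nn
⇒ N over [I-1,I-2,II-1,II-2,II-3,III-1]: 12 consistent
U/I-1 ? ·: UU|Uu|uu
U/I-2 un ·: UU|Uu
U/II-1 un I-1×I-2: Uu
U/II-2 aff ·: uu
U/II-3 ? I-1×I-2: UU|Uu|uu
U/III-1 aff II-2×II-1: uu
⇒ U over [I-1,I-2,II-1,II-2,II-3,III-1]: 10 consistent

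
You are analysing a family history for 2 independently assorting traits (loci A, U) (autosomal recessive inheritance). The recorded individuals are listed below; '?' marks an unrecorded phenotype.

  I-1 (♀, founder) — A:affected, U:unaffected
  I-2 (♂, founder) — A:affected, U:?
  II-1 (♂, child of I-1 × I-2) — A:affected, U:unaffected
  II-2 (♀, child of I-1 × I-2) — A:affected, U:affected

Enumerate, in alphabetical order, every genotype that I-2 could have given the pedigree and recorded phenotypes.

A/I-1 aff ·: aa
A/I-2 aff ·: aa
A/II-1 aff I-1×I-2: aa
A/II-2 aff I-1×I-2: aa
⇒ A over [I-1,I-2,II-1,II-2]: 1 consistent
U/I-1 un ·: Uu
U/I-2 ? ·: Uu|uu
U/II-1 un I-1×I-2: UU|Uu
U/II-2 aff I-1×I-2: uu
⇒ U over [I-1,I-2,II-1,II-2]: 3 consistent

I-2 ∈ {aa Uu, aa uu}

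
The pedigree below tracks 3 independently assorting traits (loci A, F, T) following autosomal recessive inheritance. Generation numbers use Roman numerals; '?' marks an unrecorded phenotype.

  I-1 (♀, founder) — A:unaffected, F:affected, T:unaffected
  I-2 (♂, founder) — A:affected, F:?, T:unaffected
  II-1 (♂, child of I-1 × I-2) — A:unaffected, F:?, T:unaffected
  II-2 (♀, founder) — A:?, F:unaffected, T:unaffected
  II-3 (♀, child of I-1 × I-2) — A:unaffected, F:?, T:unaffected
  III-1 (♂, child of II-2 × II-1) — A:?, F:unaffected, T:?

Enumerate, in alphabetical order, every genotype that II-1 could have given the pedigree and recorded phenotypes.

A/I-1 un ·: AA|Aa
A/I-2 aff ·: aa
A/II-1 un I-1×I-2: Aa
A/II-2 ? ·: AA|Aa|aa
A/II-3 un I-1×I-2: Aa
A/III-1 ? II-2×II-1: AA|Aa|aa
⇒ A over [I-1,I-2,II-1,II-2,II-3,III-1]: 14 consistent
F/I-1 aff ·: ff
F/I-2 ? ·: FF|Ff|ff
F/II-1 ? I-1×I-2: Ff|ff
F/II-2 un ·: FF|Ff
F/II-3 ? I-1×I-2: Ff|ff
F/III-1 un II-2×II-1: FF|Ff
⇒ F over [I-1,I-2,II-1,II-2,II-3,III-1]: 18 consistent
T/I-1 un ·: TT|Tt
T/I-2 un ·: TT|Tt
T/II-1 un I-1×I-2: TT|Tt
T/II-2 un ·: TT|Tt
T/II-3 un I-1×I-2: TT|Tt
T/III-1 ? II-2×II-1: TT|Tt|tt
⇒ T over [I-1,I-2,II-1,II-2,II-3,III-1]: 51 consistent

II-1 ∈ {Aa Ff TT, Aa Ff Tt, Aa ff TT, Aa ff Tt}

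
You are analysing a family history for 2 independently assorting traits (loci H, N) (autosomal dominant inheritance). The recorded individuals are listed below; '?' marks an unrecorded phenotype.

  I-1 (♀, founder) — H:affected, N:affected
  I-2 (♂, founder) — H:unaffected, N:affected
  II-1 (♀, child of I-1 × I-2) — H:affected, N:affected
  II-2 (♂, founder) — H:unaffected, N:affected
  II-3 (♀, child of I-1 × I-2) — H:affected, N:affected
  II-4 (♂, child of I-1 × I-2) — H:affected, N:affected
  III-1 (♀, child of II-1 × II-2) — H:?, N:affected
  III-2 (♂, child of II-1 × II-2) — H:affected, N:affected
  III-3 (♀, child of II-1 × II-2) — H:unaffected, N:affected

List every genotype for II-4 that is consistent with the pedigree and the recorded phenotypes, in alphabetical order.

II-4 ∈ {Hh NN, Hh Nn}

H/I-1 aff ·: Hh|HH
H/I-2 un ·: hh
H/II-1 aff I-1×I-2: Hh
H/II-2 un ·: hh
H/II-3 aff I-1×I-2: Hh
H/II-4 aff I-1×I-2: Hh
H/III-1 ? II-1×II-2: hh|Hh
H/III-2 aff II-1×II-2: Hh
H/III-3 un II-1×II-2: hh
⇒ H over [I-1,I-2,II-1,II-2,II-3,II-4,III-1,III-2,III-3]: 4 consistent
N/I-1 aff ·: Nn|NN
N/I-2 aff ·: Nn|NN
N/II-1 aff I-1×I-2: Nn|NN
N/II-2 aff ·: Nn|NN
N/II-3 aff I-1×I-2: Nn|NN
N/II-4 aff I-1×I-2: Nn|NN
N/III-1 aff II-1×II-2: Nn|NN
N/III-2 aff II-1×II-2: Nn|NN
N/III-3 aff II-1×II-2: Nn|NN
⇒ N over [I-1,I-2,II-1,II-2,II-3,II-4,III-1,III-2,III-3]: 309 consistent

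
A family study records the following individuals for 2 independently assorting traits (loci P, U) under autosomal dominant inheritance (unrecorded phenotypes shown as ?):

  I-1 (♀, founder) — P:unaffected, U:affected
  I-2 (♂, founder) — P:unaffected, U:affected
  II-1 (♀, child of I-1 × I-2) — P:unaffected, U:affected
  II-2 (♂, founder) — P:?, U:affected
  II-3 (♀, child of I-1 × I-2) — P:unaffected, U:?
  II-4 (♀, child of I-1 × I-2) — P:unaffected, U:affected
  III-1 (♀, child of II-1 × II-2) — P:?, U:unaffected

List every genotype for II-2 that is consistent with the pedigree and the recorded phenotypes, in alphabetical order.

P/I-1 un ·: pp
P/I-2 un ·: pp
P/II-1 un I-1×I-2: pp
P/II-2 ? ·: pp|Pp|PP
P/II-3 un I-1×I-2: pp
P/II-4 un I-1×I-2: pp
P/III-1 ? II-1×II-2: pp|Pp
⇒ P over [I-1,I-2,II-1,II-2,II-3,II-4,III-1]: 4 consistent
U/I-1 aff ·: Uu|UU
U/I-2 aff ·: Uu|UU
U/II-1 aff I-1×I-2: Uu
U/II-2 aff ·: Uu
U/II-3 ? I-1×I-2: uu|Uu|UU
U/II-4 aff I-1×I-2: Uu|UU
U/III-1 un II-1×II-2: uu
⇒ U over [I-1,I-2,II-1,II-2,II-3,II-4,III-1]: 14 consistent

II-2 ∈ {PP Uu, Pp Uu, pp Uu}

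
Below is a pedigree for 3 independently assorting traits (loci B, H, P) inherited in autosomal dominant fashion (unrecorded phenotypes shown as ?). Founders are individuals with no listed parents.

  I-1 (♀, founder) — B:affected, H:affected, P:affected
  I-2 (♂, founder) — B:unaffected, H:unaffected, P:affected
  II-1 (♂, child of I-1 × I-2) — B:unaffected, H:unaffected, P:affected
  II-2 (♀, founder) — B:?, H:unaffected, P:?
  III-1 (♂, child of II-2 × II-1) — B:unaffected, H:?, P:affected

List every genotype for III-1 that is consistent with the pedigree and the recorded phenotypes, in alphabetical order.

B/I-1 aff ·: Bb
B/I-2 un ·: bb
B/II-1 un I-1×I-2: bb
B/II-2 ? ·: bb|Bb
B/III-1 un II-2×II-1: bb
⇒ B over [I-1,I-2,II-1,II-2,III-1]: 2 consistent
H/I-1 aff ·: Hh
H/I-2 un ·: hh
H/II-1 un I-1×I-2: hh
H/II-2 un ·: hh
H/III-1 ? II-2×II-1: hh
⇒ H over [I-1,I-2,II-1,II-2,III-1]: 1 consistent
P/I-1 aff ·: Pp|PP
P/I-2 aff ·: Pp|PP
P/II-1 aff I-1×I-2: Pp|PP
P/II-2 ? ·: pp|Pp|PP
P/III-1 aff II-2×II-1: Pp|PP
⇒ P over [I-1,I-2,II-1,II-2,III-1]: 31 consistent

III-1 ∈ {bb hh PP, bb hh Pp}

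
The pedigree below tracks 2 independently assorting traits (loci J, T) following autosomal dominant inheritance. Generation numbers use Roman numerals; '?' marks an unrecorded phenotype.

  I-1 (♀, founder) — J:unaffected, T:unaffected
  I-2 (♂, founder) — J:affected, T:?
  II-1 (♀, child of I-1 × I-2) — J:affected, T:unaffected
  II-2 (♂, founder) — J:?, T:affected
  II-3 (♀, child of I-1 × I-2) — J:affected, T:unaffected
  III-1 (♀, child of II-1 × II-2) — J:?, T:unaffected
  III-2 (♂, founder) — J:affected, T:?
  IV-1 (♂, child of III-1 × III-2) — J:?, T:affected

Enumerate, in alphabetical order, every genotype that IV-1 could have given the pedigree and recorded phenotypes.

IV-1 ∈ {JJ Tt, Jj Tt, jj Tt}

J/I-1 un ·: jj
J/I-2 aff ·: Jj|JJ
J/II-1 aff I-1×I-2: Jj
J/II-2 ? ·: jj|Jj|JJ
J/II-3 aff I-1×I-2: Jj
J/III-1 ? II-1×II-2: jj|Jj|JJ
J/III-2 aff ·: Jj|JJ
J/IV-1 ? III-1×III-2: jj|Jj|JJ
⇒ J over [I-1,I-2,II-1,II-2,II-3,III-1,III-2,IV-1]: 54 consistent
T/I-1 un ·: tt
T/I-2 ? ·: tt|Tt
T/II-1 un I-1×I-2: tt
T/II-2 aff ·: Tt
T/II-3 un I-1×I-2: tt
T/III-1 un II-1×II-2: tt
T/III-2 ? ·: Tt|TT
T/IV-1 aff III-1×III-2: Tt
⇒ T over [I-1,I-2,II-1,II-2,II-3,III-1,III-2,IV-1]: 4 consistent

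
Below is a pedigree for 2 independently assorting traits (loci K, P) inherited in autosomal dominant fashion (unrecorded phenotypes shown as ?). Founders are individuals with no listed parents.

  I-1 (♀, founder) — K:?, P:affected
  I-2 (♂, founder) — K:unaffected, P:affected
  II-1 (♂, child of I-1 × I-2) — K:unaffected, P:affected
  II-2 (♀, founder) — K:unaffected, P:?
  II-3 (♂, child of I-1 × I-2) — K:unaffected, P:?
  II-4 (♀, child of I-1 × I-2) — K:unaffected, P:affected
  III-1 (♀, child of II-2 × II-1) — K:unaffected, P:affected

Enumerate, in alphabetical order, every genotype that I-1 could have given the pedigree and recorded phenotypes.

I-1 ∈ {Kk PP, Kk Pp, kk PP, kk Pp}

K/I-1 ? ·: kk|Kk
K/I-2 un ·: kk
K/II-1 un I-1×I-2: kk
K/II-2 un ·: kk
K/II-3 un I-1×I-2: kk
K/II-4 un I-1×I-2: kk
K/III-1 un II-2×II-1: kk
⇒ K over [I-1,I-2,II-1,II-2,II-3,II-4,III-1]: 2 consistent
P/I-1 aff ·: Pp|PP
P/I-2 aff ·: Pp|PP
P/II-1 aff I-1×I-2: Pp|PP
P/II-2 ? ·: pp|Pp|PP
P/II-3 ? I-1×I-2: pp|Pp|PP
P/II-4 aff I-1×I-2: Pp|PP
P/III-1 aff II-2×II-1: Pp|PP
⇒ P over [I-1,I-2,II-1,II-2,II-3,II-4,III-1]: 130 consistent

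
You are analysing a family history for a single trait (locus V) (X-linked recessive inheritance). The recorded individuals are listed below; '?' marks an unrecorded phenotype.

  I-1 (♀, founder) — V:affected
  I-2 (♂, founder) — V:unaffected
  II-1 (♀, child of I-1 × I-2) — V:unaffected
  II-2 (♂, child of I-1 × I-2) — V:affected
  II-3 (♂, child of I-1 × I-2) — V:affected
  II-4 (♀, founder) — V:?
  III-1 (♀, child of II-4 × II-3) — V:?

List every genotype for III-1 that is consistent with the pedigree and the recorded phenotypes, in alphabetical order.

III-1 ∈ {X^VX^v, X^vX^v}

V/I-1 aff ·: X^vX^v
V/I-2 un ·: X^VY
V/II-1 un I-1×I-2: X^VX^v
V/II-2 aff I-1×I-2: X^vY
V/II-3 aff I-1×I-2: X^vY
V/II-4 ? ·: X^VX^V|X^VX^v|X^vX^v
V/III-1 ? II-4×II-3: X^VX^v|X^vX^v
⇒ V over [I-1,I-2,II-1,II-2,II-3,II-4,III-1]: 4 consistent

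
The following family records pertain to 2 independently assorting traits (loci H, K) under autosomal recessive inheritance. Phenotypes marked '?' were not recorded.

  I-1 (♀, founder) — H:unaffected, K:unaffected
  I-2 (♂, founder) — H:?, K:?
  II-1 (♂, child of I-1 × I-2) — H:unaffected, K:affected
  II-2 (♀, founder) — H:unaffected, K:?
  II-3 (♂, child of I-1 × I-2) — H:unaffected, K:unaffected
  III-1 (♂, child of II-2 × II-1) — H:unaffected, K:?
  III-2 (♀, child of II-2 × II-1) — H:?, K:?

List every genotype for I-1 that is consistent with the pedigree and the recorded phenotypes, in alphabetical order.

H/I-1 un ·: HH|Hh
H/I-2 ? ·: HH|Hh|hh
H/II-1 un I-1×I-2: HH|Hh
H/II-2 un ·: HH|Hh
H/II-3 un I-1×I-2: HH|Hh
H/III-1 un II-2×II-1: HH|Hh
H/III-2 ? II-2×II-1: HH|Hh|hh
⇒ H over [I-1,I-2,II-1,II-2,II-3,III-1,III-2]: 115 consistent
K/I-1 un ·: Kk
K/I-2 ? ·: Kk|kk
K/II-1 aff I-1×I-2: kk
K/II-2 ? ·: KK|Kk|kk
K/II-3 un I-1×I-2: KK|Kk
K/III-1 ? II-2×II-1: Kk|kk
K/III-2 ? II-2×II-1: Kk|kk
⇒ K over [I-1,I-2,II-1,II-2,II-3,III-1,III-2]: 18 consistent

I-1 ∈ {HH Kk, Hh Kk}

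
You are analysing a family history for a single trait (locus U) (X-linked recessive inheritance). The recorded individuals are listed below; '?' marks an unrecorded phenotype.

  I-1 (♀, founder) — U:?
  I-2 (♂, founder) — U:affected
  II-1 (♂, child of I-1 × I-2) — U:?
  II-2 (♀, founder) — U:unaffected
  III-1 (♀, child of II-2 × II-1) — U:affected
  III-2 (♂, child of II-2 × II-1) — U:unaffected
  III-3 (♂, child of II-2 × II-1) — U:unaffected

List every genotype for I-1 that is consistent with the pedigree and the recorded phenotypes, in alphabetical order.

U/I-1 ? ·: X^UX^u|X^uX^u
U/I-2 aff ·: X^uY
U/II-1 ? I-1×I-2: X^uY
U/II-2 un ·: X^UX^u
U/III-1 aff II-2×II-1: X^uX^u
U/III-2 un II-2×II-1: X^UY
U/III-3 un II-2×II-1: X^UY
⇒ U over [I-1,I-2,II-1,II-2,III-1,III-2,III-3]: 2 consistent

I-1 ∈ {X^UX^u, X^uX^u}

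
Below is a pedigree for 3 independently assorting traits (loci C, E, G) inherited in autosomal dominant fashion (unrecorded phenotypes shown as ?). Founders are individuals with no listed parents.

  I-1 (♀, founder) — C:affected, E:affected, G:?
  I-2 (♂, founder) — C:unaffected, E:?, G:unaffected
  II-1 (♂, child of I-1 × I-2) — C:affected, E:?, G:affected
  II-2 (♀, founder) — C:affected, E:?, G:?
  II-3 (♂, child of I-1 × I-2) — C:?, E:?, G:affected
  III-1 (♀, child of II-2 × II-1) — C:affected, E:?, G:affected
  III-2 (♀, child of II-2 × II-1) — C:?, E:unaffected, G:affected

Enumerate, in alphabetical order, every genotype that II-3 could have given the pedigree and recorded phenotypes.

II-3 ∈ {Cc EE Gg, Cc Ee Gg, Cc ee Gg, cc EE Gg, cc Ee Gg, cc ee Gg}

C/I-1 aff ·: Cc|CC
C/I-2 un ·: cc
C/II-1 aff I-1×I-2: Cc
C/II-2 aff ·: Cc|CC
C/II-3 ? I-1×I-2: cc|Cc
C/III-1 aff II-2×II-1: Cc|CC
C/III-2 ? II-2×II-1: cc|Cc|CC
⇒ C over [I-1,I-2,II-1,II-2,II-3,III-1,III-2]: 30 consistent
E/I-1 aff ·: Ee|EE
E/I-2 ? ·: ee|Ee|EE
E/II-1 ? I-1×I-2: ee|Ee
E/II-2 ? ·: ee|Ee
E/II-3 ? I-1×I-2: ee|Ee|EE
E/III-1 ? II-2×II-1: ee|Ee|EE
E/III-2 un II-2×II-1: ee
⇒ E over [I-1,I-2,II-1,II-2,II-3,III-1,III-2]: 65 consistent
G/I-1 ? ·: Gg|GG
G/I-2 un ·: gg
G/II-1 aff I-1×I-2: Gg
G/II-2 ? ·: gg|Gg|GG
G/II-3 aff I-1×I-2: Gg
G/III-1 aff II-2×II-1: Gg|GG
G/III-2 aff II-2×II-1: Gg|GG
⇒ G over [I-1,I-2,II-1,II-2,II-3,III-1,III-2]: 18 consistent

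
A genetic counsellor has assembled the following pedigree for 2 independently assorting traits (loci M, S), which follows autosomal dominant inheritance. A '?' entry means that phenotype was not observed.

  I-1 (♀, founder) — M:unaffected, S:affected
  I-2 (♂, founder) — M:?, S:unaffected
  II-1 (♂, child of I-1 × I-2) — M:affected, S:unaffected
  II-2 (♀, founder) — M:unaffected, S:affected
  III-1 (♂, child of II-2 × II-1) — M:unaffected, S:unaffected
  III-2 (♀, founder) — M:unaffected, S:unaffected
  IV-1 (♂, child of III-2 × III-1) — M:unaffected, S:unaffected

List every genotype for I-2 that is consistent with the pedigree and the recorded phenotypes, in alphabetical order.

M/I-1 un ·: mm
M/I-2 ? ·: Mm|MM
M/II-1 aff I-1×I-2: Mm
M/II-2 un ·: mm
M/III-1 un II-2×II-1: mm
M/III-2 un ·: mm
M/IV-1 un III-2×III-1: mm
⇒ M over [I-1,I-2,II-1,II-2,III-1,III-2,IV-1]: 2 consistent
S/I-1 aff ·: Ss
S/I-2 un ·: ss
S/II-1 un I-1×I-2: ss
S/II-2 aff ·: Ss
S/III-1 un II-2×II-1: ss
S/III-2 un ·: ss
S/IV-1 un III-2×III-1: ss
⇒ S over [I-1,I-2,II-1,II-2,III-1,III-2,IV-1]: 1 consistent

I-2 ∈ {MM ss, Mm ss}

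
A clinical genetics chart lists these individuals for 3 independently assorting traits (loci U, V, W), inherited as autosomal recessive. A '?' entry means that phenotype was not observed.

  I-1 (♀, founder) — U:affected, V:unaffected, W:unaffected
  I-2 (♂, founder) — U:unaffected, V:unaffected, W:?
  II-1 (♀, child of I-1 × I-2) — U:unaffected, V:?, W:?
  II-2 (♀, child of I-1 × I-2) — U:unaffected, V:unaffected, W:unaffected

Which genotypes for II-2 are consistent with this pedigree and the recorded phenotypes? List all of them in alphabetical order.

U/I-1 aff ·: uu
U/I-2 un ·: UU|Uu
U/II-1 un I-1×I-2: Uu
U/II-2 un I-1×I-2: Uu
⇒ U over [I-1,I-2,II-1,II-2]: 2 consistent
V/I-1 un ·: VV|Vv
V/I-2 un ·: VV|Vv
V/II-1 ? I-1×I-2: VV|Vv|vv
V/II-2 un I-1×I-2: VV|Vv
⇒ V over [I-1,I-2,II-1,II-2]: 15 consistent
W/I-1 un ·: WW|Ww
W/I-2 ? ·: WW|Ww|ww
W/II-1 ? I-1×I-2: WW|Ww|ww
W/II-2 un I-1×I-2: WW|Ww
⇒ W over [I-1,I-2,II-1,II-2]: 18 consistent

II-2 ∈ {Uu VV WW, Uu VV Ww, Uu Vv WW, Uu Vv Ww}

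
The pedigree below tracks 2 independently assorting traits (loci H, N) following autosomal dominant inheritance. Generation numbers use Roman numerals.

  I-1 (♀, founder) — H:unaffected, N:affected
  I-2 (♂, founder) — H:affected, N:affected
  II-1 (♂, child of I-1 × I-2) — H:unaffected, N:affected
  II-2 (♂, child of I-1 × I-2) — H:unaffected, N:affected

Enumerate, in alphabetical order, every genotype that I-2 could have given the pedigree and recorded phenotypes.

H/I-1 un ·: hh
H/I-2 aff ·: Hh
H/II-1 un I-1×I-2: hh
H/II-2 un I-1×I-2: hh
⇒ H over [I-1,I-2,II-1,II-2]: 1 consistent
N/I-1 aff ·: Nn|NN
N/I-2 aff ·: Nn|NN
N/II-1 aff I-1×I-2: Nn|NN
N/II-2 aff I-1×I-2: Nn|NN
⇒ N over [I-1,I-2,II-1,II-2]: 13 consistent

I-2 ∈ {Hh NN, Hh Nn}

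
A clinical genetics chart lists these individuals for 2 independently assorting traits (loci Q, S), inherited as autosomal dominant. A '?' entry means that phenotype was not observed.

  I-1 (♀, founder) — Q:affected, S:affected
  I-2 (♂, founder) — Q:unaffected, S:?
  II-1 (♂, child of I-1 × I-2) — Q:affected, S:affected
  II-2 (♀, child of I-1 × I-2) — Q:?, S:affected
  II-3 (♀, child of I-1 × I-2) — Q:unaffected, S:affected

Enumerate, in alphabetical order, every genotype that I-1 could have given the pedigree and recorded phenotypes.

I-1 ∈ {Qq SS, Qq Ss}

Q/I-1 aff ·: Qq
Q/I-2 un ·: qq
Q/II-1 aff I-1×I-2: Qq
Q/II-2 ? I-1×I-2: qq|Qq
Q/II-3 un I-1×I-2: qq
⇒ Q over [I-1,I-2,II-1,II-2,II-3]: 2 consistent
S/I-1 aff ·: Ss|SS
S/I-2 ? ·: ss|Ss|SS
S/II-1 aff I-1×I-2: Ss|SS
S/II-2 aff I-1×I-2: Ss|SS
S/II-3 aff I-1×I-2: Ss|SS
⇒ S over [I-1,I-2,II-1,II-2,II-3]: 27 consistent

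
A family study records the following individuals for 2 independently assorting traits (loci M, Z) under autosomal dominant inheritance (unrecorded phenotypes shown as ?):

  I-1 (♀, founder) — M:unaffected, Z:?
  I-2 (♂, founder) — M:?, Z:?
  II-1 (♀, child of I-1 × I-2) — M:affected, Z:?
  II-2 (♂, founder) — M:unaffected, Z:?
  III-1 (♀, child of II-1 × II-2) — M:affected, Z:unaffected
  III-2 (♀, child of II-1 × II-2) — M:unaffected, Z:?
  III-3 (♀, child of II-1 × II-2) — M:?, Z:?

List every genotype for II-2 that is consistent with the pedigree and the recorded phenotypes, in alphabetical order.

II-2 ∈ {mm Zz, mm zz}

M/I-1 un ·: mm
M/I-2 ? ·: Mm|MM
M/II-1 aff I-1×I-2: Mm
M/II-2 un ·: mm
M/III-1 aff II-1×II-2: Mm
M/III-2 un II-1×II-2: mm
M/III-3 ? II-1×II-2: mm|Mm
⇒ M over [I-1,I-2,II-1,II-2,III-1,III-2,III-3]: 4 consistent
Z/I-1 ? ·: zz|Zz|ZZ
Z/I-2 ? ·: zz|Zz|ZZ
Z/II-1 ? I-1×I-2: zz|Zz
Z/II-2 ? ·: zz|Zz
Z/III-1 un II-1×II-2: zz
Z/III-2 ? II-1×II-2: zz|Zz|ZZ
Z/III-3 ? II-1×II-2: zz|Zz|ZZ
⇒ Z over [I-1,I-2,II-1,II-2,III-1,III-2,III-3]: 111 consistent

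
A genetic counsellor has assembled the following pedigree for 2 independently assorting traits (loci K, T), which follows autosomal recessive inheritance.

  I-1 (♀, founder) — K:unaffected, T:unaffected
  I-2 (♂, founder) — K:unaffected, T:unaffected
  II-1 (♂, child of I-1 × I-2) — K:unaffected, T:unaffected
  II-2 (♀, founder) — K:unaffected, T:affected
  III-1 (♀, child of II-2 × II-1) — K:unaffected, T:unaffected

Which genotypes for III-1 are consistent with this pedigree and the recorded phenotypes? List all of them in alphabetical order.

III-1 ∈ {KK Tt, Kk Tt}

K/I-1 un ·: KK|Kk
K/I-2 un ·: KK|Kk
K/II-1 un I-1×I-2: KK|Kk
K/II-2 un ·: KK|Kk
K/III-1 un II-2×II-1: KK|Kk
⇒ K over [I-1,I-2,II-1,II-2,III-1]: 24 consistent
T/I-1 un ·: TT|Tt
T/I-2 un ·: TT|Tt
T/II-1 un I-1×I-2: TT|Tt
T/II-2 aff ·: tt
T/III-1 un II-2×II-1: Tt
⇒ T over [I-1,I-2,II-1,II-2,III-1]: 7 consistent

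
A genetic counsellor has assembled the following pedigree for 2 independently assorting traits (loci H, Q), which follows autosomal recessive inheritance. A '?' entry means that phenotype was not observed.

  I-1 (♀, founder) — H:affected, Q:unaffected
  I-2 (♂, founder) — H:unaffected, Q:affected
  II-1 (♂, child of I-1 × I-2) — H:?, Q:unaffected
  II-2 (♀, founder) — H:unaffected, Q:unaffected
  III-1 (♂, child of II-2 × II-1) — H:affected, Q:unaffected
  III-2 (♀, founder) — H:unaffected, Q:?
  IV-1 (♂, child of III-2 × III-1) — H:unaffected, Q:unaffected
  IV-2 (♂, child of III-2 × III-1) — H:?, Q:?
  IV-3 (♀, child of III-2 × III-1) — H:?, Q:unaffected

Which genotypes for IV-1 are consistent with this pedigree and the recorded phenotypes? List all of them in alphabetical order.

IV-1 ∈ {Hh QQ, Hh Qq}

H/I-1 aff ·: hh
H/I-2 un ·: HH|Hh
H/II-1 ? I-1×I-2: Hh|hh
H/II-2 un ·: Hh
H/III-1 aff II-2×II-1: hh
H/III-2 un ·: HH|Hh
H/IV-1 un III-2×III-1: Hh
H/IV-2 ? III-2×III-1: Hh|hh
H/IV-3 ? III-2×III-1: Hh|hh
⇒ H over [I-1,I-2,II-1,II-2,III-1,III-2,IV-1,IV-2,IV-3]: 15 consistent
Q/I-1 un ·: QQ|Qq
Q/I-2 aff ·: qq
Q/II-1 un I-1×I-2: Qq
Q/II-2 un ·: QQ|Qq
Q/III-1 un II-2×II-1: QQ|Qq
Q/III-2 ? ·: QQ|Qq|qq
Q/IV-1 un III-2×III-1: QQ|Qq
Q/IV-2 ? III-2×III-1: QQ|Qq|qq
Q/IV-3 un III-2×III-1: QQ|Qq
⇒ Q over [I-1,I-2,II-1,II-2,III-1,III-2,IV-1,IV-2,IV-3]: 128 consistent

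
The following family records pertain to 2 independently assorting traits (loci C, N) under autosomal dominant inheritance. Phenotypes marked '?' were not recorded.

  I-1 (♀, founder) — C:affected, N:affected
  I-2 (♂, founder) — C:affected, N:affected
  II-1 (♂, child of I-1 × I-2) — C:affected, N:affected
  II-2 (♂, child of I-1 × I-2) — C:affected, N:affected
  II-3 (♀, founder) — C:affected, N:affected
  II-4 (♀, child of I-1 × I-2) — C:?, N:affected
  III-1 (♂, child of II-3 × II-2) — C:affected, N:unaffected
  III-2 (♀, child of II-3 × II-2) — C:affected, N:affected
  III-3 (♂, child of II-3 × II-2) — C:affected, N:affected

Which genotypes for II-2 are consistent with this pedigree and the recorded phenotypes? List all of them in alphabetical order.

II-2 ∈ {CC Nn, Cc Nn}

C/I-1 aff ·: Cc|CC
C/I-2 aff ·: Cc|CC
C/II-1 aff I-1×I-2: Cc|CC
C/II-2 aff I-1×I-2: Cc|CC
C/II-3 aff ·: Cc|CC
C/II-4 ? I-1×I-2: cc|Cc|CC
C/III-1 aff II-3×II-2: Cc|CC
C/III-2 aff II-3×II-2: Cc|CC
C/III-3 aff II-3×II-2: Cc|CC
⇒ C over [I-1,I-2,II-1,II-2,II-3,II-4,III-1,III-2,III-3]: 359 consistent
N/I-1 aff ·: Nn|NN
N/I-2 aff ·: Nn|NN
N/II-1 aff I-1×I-2: Nn|NN
N/II-2 aff I-1×I-2: Nn
N/II-3 aff ·: Nn
N/II-4 aff I-1×I-2: Nn|NN
N/III-1 un II-3×II-2: nn
N/III-2 aff II-3×II-2: Nn|NN
N/III-3 aff II-3×II-2: Nn|NN
⇒ N over [I-1,I-2,II-1,II-2,II-3,II-4,III-1,III-2,III-3]: 48 consistent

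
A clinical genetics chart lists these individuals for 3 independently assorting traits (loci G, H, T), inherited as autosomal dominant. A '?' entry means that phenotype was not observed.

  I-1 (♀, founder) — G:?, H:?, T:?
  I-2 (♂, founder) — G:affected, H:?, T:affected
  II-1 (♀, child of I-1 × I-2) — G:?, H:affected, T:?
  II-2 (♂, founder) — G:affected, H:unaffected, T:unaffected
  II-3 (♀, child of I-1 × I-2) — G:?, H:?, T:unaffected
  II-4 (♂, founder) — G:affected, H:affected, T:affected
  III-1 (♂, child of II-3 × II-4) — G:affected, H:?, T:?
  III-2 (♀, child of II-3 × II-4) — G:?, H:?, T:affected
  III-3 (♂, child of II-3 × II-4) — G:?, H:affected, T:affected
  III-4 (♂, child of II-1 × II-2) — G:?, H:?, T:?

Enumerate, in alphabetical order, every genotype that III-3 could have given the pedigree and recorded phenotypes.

G/I-1 ? ·: gg|Gg|GG
G/I-2 aff ·: Gg|GG
G/II-1 ? I-1×I-2: gg|Gg|GG
G/II-2 aff ·: Gg|GG
G/II-3 ? I-1×I-2: gg|Gg|GG
G/II-4 aff ·: Gg|GG
G/III-1 aff II-3×II-4: Gg|GG
G/III-2 ? II-3×II-4: gg|Gg|GG
G/III-3 ? II-3×II-4: gg|Gg|GG
G/III-4 ? II-1×II-2: gg|Gg|GG
⇒ G over [I-1,I-2,II-1,II-2,II-3,II-4,III-1,III-2,III-3,III-4]: 1405 consistent
H/I-1 ? ·: hh|Hh|HH
H/I-2 ? ·: hh|Hh|HH
H/II-1 aff I-1×I-2: Hh|HH
H/II-2 un ·: hh
H/II-3 ? I-1×I-2: hh|Hh|HH
H/II-4 aff ·: Hh|HH
H/III-1 ? II-3×II-4: hh|Hh|HH
H/III-2 ? II-3×II-4: hh|Hh|HH
H/III-3 aff II-3×II-4: Hh|HH
H/III-4 ? II-1×II-2: hh|Hh
⇒ H over [I-1,I-2,II-1,II-2,II-3,II-4,III-1,III-2,III-3,III-4]: 567 consistent
T/I-1 ? ·: tt|Tt
T/I-2 aff ·: Tt
T/II-1 ? I-1×I-2: tt|Tt|TT
T/II-2 un ·: tt
T/II-3 un I-1×I-2: tt
T/II-4 aff ·: Tt|TT
T/III-1 ? II-3×II-4: tt|Tt
T/III-2 aff II-3×II-4: Tt
T/III-3 aff II-3×II-4: Tt
T/III-4 ? II-1×II-2: tt|Tt
⇒ T over [I-1,I-2,II-1,II-2,II-3,II-4,III-1,III-2,III-3,III-4]: 21 consistent

III-3 ∈ {GG HH Tt, GG Hh Tt, Gg HH Tt, Gg Hh Tt, gg HH Tt, gg Hh Tt}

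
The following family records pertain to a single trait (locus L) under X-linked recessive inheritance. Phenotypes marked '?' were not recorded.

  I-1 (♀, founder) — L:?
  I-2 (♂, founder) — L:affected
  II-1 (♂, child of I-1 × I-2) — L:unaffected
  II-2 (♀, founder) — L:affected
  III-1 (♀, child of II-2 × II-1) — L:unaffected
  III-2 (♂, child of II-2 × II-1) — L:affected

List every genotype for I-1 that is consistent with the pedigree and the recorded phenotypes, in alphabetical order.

I-1 ∈ {X^LX^L, X^LX^l}

L/I-1 ? ·: X^LX^L|X^LX^l
L/I-2 aff ·: X^lY
L/II-1 un I-1×I-2: X^LY
L/II-2 aff ·: X^lX^l
L/III-1 un II-2×II-1: X^LX^l
L/III-2 aff II-2×II-1: X^lY
⇒ L over [I-1,I-2,II-1,II-2,III-1,III-2]: 2 consistent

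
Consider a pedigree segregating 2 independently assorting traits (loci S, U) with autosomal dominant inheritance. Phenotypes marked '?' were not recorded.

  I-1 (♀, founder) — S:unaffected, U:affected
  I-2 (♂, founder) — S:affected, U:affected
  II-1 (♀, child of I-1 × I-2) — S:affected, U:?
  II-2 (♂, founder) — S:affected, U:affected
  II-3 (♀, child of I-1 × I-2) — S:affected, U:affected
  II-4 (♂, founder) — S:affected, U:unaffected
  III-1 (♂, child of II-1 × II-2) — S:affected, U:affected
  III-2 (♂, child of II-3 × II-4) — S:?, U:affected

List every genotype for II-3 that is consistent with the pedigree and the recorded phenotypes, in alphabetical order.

S/I-1 un ·: ss
S/I-2 aff ·: Ss|SS
S/II-1 aff I-1×I-2: Ss
S/II-2 aff ·: Ss|SS
S/II-3 aff I-1×I-2: Ss
S/II-4 aff ·: Ss|SS
S/III-1 aff II-1×II-2: Ss|SS
S/III-2 ? II-3×II-4: ss|Ss|SS
⇒ S over [I-1,I-2,II-1,II-2,II-3,II-4,III-1,III-2]: 40 consistent
U/I-1 aff ·: Uu|UU
U/I-2 aff ·: Uu|UU
U/II-1 ? I-1×I-2: uu|Uu|UU
U/II-2 aff ·: Uu|UU
U/II-3 aff I-1×I-2: Uu|UU
U/II-4 un ·: uu
U/III-1 aff II-1×II-2: Uu|UU
U/III-2 aff II-3×II-4: Uu
⇒ U over [I-1,I-2,II-1,II-2,II-3,II-4,III-1,III-2]: 49 consistent

II-3 ∈ {Ss UU, Ss Uu}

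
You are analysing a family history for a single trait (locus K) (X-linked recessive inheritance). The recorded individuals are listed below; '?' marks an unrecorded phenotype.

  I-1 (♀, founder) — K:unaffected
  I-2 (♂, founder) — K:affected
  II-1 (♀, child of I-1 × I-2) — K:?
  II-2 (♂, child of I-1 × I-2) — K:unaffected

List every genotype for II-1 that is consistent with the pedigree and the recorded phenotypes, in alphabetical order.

K/I-1 un ·: X^KX^K|X^KX^k
K/I-2 aff ·: X^kY
K/II-1 ? I-1×I-2: X^KX^k|X^kX^k
K/II-2 un I-1×I-2: X^KY
⇒ K over [I-1,I-2,II-1,II-2]: 3 consistent

II-1 ∈ {X^KX^k, X^kX^k}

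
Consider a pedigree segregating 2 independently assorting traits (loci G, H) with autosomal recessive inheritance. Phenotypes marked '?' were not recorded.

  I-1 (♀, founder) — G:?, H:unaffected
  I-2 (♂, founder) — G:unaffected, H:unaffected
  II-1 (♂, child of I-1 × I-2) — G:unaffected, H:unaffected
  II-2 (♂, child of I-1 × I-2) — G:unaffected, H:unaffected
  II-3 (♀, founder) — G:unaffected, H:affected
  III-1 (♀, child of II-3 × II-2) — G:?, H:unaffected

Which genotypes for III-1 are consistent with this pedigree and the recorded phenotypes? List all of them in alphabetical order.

III-1 ∈ {GG Hh, Gg Hh, gg Hh}

G/I-1 ? ·: GG|Gg|gg
G/I-2 un ·: GG|Gg
G/II-1 un I-1×I-2: GG|Gg
G/II-2 un I-1×I-2: GG|Gg
G/II-3 un ·: GG|Gg
G/III-1 ? II-3×II-2: GG|Gg|gg
⇒ G over [I-1,I-2,II-1,II-2,II-3,III-1]: 61 consistent
H/I-1 un ·: HH|Hh
H/I-2 un ·: HH|Hh
H/II-1 un I-1×I-2: HH|Hh
H/II-2 un I-1×I-2: HH|Hh
H/II-3 aff ·: hh
H/III-1 un II-3×II-2: Hh
⇒ H over [I-1,I-2,II-1,II-2,II-3,III-1]: 13 consistent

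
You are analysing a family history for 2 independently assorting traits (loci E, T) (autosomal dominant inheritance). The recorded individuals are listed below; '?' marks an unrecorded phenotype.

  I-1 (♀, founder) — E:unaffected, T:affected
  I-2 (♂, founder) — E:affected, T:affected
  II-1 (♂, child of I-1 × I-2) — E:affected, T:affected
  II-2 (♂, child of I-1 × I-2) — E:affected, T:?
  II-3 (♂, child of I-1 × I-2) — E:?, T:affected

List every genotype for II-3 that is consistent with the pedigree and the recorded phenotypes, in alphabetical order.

E/I-1 un ·: ee
E/I-2 aff ·: Ee|EE
E/II-1 aff I-1×I-2: Ee
E/II-2 aff I-1×I-2: Ee
E/II-3 ? I-1×I-2: ee|Ee
⇒ E over [I-1,I-2,II-1,II-2,II-3]: 3 consistent
T/I-1 aff ·: Tt|TT
T/I-2 aff ·: Tt|TT
T/II-1 aff I-1×I-2: Tt|TT
T/II-2 ? I-1×I-2: tt|Tt|TT
T/II-3 aff I-1×I-2: Tt|TT
⇒ T over [I-1,I-2,II-1,II-2,II-3]: 29 consistent

II-3 ∈ {Ee TT, Ee Tt, ee TT, ee Tt}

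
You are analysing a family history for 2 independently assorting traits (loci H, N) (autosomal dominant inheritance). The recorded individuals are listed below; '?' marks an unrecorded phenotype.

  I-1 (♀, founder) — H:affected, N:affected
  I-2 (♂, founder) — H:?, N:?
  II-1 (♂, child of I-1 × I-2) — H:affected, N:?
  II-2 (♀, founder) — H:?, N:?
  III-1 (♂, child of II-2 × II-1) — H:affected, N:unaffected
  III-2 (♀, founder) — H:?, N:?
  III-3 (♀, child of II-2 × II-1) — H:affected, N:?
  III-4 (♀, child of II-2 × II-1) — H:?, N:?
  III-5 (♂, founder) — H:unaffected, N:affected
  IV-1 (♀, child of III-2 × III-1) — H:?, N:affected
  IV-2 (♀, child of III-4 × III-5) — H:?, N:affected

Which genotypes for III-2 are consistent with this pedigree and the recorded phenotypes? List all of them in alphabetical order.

H/I-1 aff ·: Hh|HH
H/I-2 ? ·: hh|Hh|HH
H/II-1 aff I-1×I-2: Hh|HH
H/II-2 ? ·: hh|Hh|HH
H/III-1 aff II-2×II-1: Hh|HH
H/III-2 ? ·: hh|Hh|HH
H/III-3 aff II-2×II-1: Hh|HH
H/III-4 ? II-2×II-1: hh|Hh|HH
H/III-5 un ·: hh
H/IV-1 ? III-2×III-1: hh|Hh|HH
H/IV-2 ? III-4×III-5: hh|Hh
⇒ H over [I-1,I-2,II-1,II-2,III-1,III-2,III-3,III-4,III-5,IV-1,IV-2]: 1211 consistent
N/I-1 aff ·: Nn|NN
N/I-2 ? ·: nn|Nn|NN
N/II-1 ? I-1×I-2: nn|Nn
N/II-2 ? ·: nn|Nn
N/III-1 un II-2×II-1: nn
N/III-2 ? ·: Nn|NN
N/III-3 ? II-2×II-1: nn|Nn|NN
N/III-4 ? II-2×II-1: nn|Nn|NN
N/III-5 aff ·: Nn|NN
N/IV-1 aff III-2×III-1: Nn
N/IV-2 aff III-4×III-5: Nn|NN
⇒ N over [I-1,I-2,II-1,II-2,III-1,III-2,III-3,III-4,III-5,IV-1,IV-2]: 446 consistent

III-2 ∈ {HH NN, HH Nn, Hh NN, Hh Nn, hh NN, hh Nn}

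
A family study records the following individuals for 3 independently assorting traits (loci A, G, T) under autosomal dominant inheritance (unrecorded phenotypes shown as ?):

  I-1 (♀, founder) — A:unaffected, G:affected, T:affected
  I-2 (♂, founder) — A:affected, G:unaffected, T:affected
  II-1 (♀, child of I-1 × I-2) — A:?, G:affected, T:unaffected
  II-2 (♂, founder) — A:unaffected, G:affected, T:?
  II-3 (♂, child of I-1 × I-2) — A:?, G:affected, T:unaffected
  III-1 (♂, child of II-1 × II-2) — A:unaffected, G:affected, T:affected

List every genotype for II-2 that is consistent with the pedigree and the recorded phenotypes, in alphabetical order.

II-2 ∈ {aa GG TT, aa GG Tt, aa Gg TT, aa Gg Tt}

A/I-1 un ·: aa
A/I-2 aff ·: Aa|AA
A/II-1 ? I-1×I-2: aa|Aa
A/II-2 un ·: aa
A/II-3 ? I-1×I-2: aa|Aa
A/III-1 un II-1×II-2: aa
⇒ A over [I-1,I-2,II-1,II-2,II-3,III-1]: 5 consistent
G/I-1 aff ·: Gg|GG
G/I-2 un ·: gg
G/II-1 aff I-1×I-2: Gg
G/II-2 aff ·: Gg|GG
G/II-3 aff I-1×I-2: Gg
G/III-1 aff II-1×II-2: Gg|GG
⇒ G over [I-1,I-2,II-1,II-2,II-3,III-1]: 8 consistent
T/I-1 aff ·: Tt
T/I-2 aff ·: Tt
T/II-1 un I-1×I-2: tt
T/II-2 ? ·: Tt|TT
T/II-3 un I-1×I-2: tt
T/III-1 aff II-1×II-2: Tt
⇒ T over [I-1,I-2,II-1,II-2,II-3,III-1]: 2 consistent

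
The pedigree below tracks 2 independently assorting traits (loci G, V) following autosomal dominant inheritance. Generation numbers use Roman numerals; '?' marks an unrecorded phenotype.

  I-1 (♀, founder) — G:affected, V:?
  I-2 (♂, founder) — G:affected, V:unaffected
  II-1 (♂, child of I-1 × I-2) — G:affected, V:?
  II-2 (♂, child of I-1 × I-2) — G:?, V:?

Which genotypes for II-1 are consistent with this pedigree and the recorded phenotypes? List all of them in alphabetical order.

II-1 ∈ {GG Vv, GG vv, Gg Vv, Gg vv}

G/I-1 aff ·: Gg|GG
G/I-2 aff ·: Gg|GG
G/II-1 aff I-1×I-2: Gg|GG
G/II-2 ? I-1×I-2: gg|Gg|GG
⇒ G over [I-1,I-2,II-1,II-2]: 15 consistent
V/I-1 ? ·: vv|Vv|VV
V/I-2 un ·: vv
V/II-1 ? I-1×I-2: vv|Vv
V/II-2 ? I-1×I-2: vv|Vv
⇒ V over [I-1,I-2,II-1,II-2]: 6 consistent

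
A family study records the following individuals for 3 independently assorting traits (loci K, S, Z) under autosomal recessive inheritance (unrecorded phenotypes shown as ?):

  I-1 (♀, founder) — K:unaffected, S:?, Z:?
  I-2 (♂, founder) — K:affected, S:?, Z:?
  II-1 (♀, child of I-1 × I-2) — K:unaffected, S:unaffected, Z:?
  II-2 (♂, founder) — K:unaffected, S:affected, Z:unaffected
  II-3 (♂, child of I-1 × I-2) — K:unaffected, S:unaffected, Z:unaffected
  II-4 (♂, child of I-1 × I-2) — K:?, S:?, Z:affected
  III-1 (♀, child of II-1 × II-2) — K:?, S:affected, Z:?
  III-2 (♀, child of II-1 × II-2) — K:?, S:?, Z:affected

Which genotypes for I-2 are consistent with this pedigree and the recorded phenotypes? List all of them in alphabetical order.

K/I-1 un ·: KK|Kk
K/I-2 aff ·: kk
K/II-1 un I-1×I-2: Kk
K/II-2 un ·: KK|Kk
K/II-3 un I-1×I-2: Kk
K/II-4 ? I-1×I-2: Kk|kk
K/III-1 ? II-1×II-2: KK|Kk|kk
K/III-2 ? II-1×II-2: KK|Kk|kk
⇒ K over [I-1,I-2,II-1,II-2,II-3,II-4,III-1,III-2]: 39 consistent
S/I-1 ? ·: SS|Ss|ss
S/I-2 ? ·: SS|Ss|ss
S/II-1 un I-1×I-2: Ss
S/II-2 aff ·: ss
S/II-3 un I-1×I-2: SS|Ss
S/II-4 ? I-1×I-2: SS|Ss|ss
S/III-1 aff II-1×II-2: ss
S/III-2 ? II-1×II-2: Ss|ss
⇒ S over [I-1,I-2,II-1,II-2,II-3,II-4,III-1,III-2]: 40 consistent
Z/I-1 ? ·: Zz|zz
Z/I-2 ? ·: Zz|zz
Z/II-1 ? I-1×I-2: Zz|zz
Z/II-2 un ·: Zz
Z/II-3 un I-1×I-2: ZZ|Zz
Z/II-4 aff I-1×I-2: zz
Z/III-1 ? II-1×II-2: ZZ|Zz|zz
Z/III-2 aff II-1×II-2: zz
⇒ Z over [I-1,I-2,II-1,II-2,II-3,II-4,III-1,III-2]: 20 consistent

I-2 ∈ {kk SS Zz, kk SS zz, kk Ss Zz, kk Ss zz, kk ss Zz, kk ss zz}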